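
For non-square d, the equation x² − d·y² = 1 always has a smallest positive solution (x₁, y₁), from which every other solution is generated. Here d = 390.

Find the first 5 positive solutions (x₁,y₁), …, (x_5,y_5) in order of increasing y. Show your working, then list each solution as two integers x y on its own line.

79 4
12481 632
1971919 99852
311550721 15775984
49223041999 2492505620

√390 = [19; 1,2,1,38, …], period ℓ=4 (even) → k=3
k=0  a_k=19  p_k/q_k = 19/1
…
k=2  a_k=2  p_k/q_k = 59/3
k=3  a_k=1  p_k/q_k = 79/4
(x₁, y₁) = (79, 4);  79² − 390·4² = 1 ✓
k=2:  x_2 = 79·79+390·4·4 = 12481,  y_2 = 79·4+4·79 = 632
k=3:  x_3 = 79·12481+390·4·632 = 1971919,  y_3 = 79·632+4·12481 = 99852
k=4:  x_4 = 79·1971919+390·4·99852 = 311550721,  y_4 = 79·99852+4·1971919 = 15775984
k=5:  x_5 = 79·311550721+390·4·15775984 = 49223041999,  y_5 = 79·15775984+4·311550721 = 2492505620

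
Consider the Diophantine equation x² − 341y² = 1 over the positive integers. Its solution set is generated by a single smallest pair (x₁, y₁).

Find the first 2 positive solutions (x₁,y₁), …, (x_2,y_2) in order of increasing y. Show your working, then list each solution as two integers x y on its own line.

√341 → a₀=18, period (2,6,1,8,2,…,6,2,36); ℓ=14 even so k=13
a_0=18:  p_0=18·1+0=18,  q_0=18·0+1=1
…
a_6=1:  p_6=1·5189+2456=7645,  q_6=1·281+133=414
…
a_12=6:  p_12=6·718667+641940=4953942,  q_12=6·38918+34763=268271
a_13=2:  p_13=2·4953942+718667=10626551,  q_13=2·268271+38918=575460
→ (10626551, 575460).  Check: 10626551²=112923586155601, 341·575460²=112923586155600, difference 1.
(10626551+575460√341)^2 = 225847172311201 + 12230310076920√341

10626551 575460
225847172311201 12230310076920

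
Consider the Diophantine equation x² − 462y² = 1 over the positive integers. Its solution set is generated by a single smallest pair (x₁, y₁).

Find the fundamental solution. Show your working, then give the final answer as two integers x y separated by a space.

√462 → a₀=21, period (2,42); ℓ=2 even so k=1
i=0: a=21 ⇒ p=21, q=1
i=1: a=2 ⇒ p=43, q=2
(x₁, y₁) = (43, 2);  43² − 462·2² = 1 ✓

43 2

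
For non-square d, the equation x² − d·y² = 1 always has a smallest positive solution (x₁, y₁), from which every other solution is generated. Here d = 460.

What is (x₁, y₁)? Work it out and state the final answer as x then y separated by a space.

2535751 118230

√460 = [21; 2,4,3,1,2,10,2,1,3,4,2,42, …], period ℓ=12 (even) → k=11
k=0  a_k=21  p_k/q_k = 21/1
k=1  a_k=2  p_k/q_k = 43/2
…
k=5  a_k=2  p_k/q_k = 2252/105
k=6  a_k=10  p_k/q_k = 23335/1088
…
k=10  a_k=4  p_k/q_k = 1135029/52921
k=11  a_k=2  p_k/q_k = 2535751/118230
(x₁, y₁) = (2535751, 118230);  2535751² − 460·118230² = 1 ✓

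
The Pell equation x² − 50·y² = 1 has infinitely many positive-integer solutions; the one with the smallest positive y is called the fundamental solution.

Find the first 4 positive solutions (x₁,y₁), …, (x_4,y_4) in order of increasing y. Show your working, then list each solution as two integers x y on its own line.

99 14
19601 2772
3880899 548842
768398401 108667944

√50 = [7; 14, …], period ℓ=1 (odd) → k=1
i=0: a=7 ⇒ p=7, q=1
i=1: a=14 ⇒ p=99, q=14
fundamental: x₁=99, y₁=14  (since 9801 − 50·196 = 1)
(x_2, y_2) = (99·99 + 50·14·14, 99·14 + 14·99) = (19601, 2772)
(x_3, y_3) = (99·19601 + 50·14·2772, 99·2772 + 14·19601) = (3880899, 548842)
(x_4, y_4) = (99·3880899 + 50·14·548842, 99·548842 + 14·3880899) = (768398401, 108667944)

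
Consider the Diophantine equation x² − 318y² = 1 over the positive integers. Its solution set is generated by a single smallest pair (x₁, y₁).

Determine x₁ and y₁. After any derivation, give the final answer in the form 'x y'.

107 6

√318 = [17; 1,4,1,34, …], period ℓ=4 (even) → k=3
a_0=17:  p_0=17·1+0=17,  q_0=17·0+1=1
…
a_2=4:  p_2=4·18+17=89,  q_2=4·1+1=5
a_3=1:  p_3=1·89+18=107,  q_3=1·5+1=6
→ (107, 6).  Check: 107²=11449, 318·6²=11448, difference 1.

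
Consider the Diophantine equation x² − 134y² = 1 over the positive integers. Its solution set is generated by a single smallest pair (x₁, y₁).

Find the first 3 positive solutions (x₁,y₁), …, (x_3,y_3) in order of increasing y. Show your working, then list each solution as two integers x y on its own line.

145925 12606
42588211249 3679061100
12429369452874725 1073733982022394

√134 → a₀=11, period (1,1,2,1,3,…,1,1,22); ℓ=14 even so k=13
a_0=11:  p_0=11·1+0=11,  q_0=11·0+1=1
…
a_4=1:  p_4=1·58+23=81,  q_4=1·5+2=7
…
a_6=1:  p_6=1·301+81=382,  q_6=1·26+7=33
…
a_10=1:  p_10=1·17630+4503=22133,  q_10=1·1523+389=1912
a_11=2:  p_11=2·22133+17630=61896,  q_11=2·1912+1523=5347
a_12=1:  p_12=1·61896+22133=84029,  q_12=1·5347+1912=7259
a_13=1:  p_13=1·84029+61896=145925,  q_13=1·7259+5347=12606
fundamental: x₁=145925, y₁=12606  (since 21294105625 − 134·158911236 = 1)
k=2:  x_2 = 145925·145925+134·12606·12606 = 42588211249,  y_2 = 145925·12606+12606·145925 = 3679061100
k=3:  x_3 = 145925·42588211249+134·12606·3679061100 = 12429369452874725,  y_3 = 145925·3679061100+12606·42588211249 = 1073733982022394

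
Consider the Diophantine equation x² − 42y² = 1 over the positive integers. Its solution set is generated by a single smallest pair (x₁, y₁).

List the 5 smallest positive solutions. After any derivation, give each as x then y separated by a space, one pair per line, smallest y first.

13 2
337 52
8749 1350
227137 35048
5896813 909898

√42 → a₀=6, period (2,12); ℓ=2 even so k=1
i=0: a=6 ⇒ p=6, q=1
i=1: a=2 ⇒ p=13, q=2
fundamental: x₁=13, y₁=2  (since 169 − 42·4 = 1)
(x_2, y_2) = (13·13 + 42·2·2, 13·2 + 2·13) = (337, 52)
(x_3, y_3) = (13·337 + 42·2·52, 13·52 + 2·337) = (8749, 1350)
(x_4, y_4) = (13·8749 + 42·2·1350, 13·1350 + 2·8749) = (227137, 35048)
(x_5, y_5) = (13·227137 + 42·2·35048, 13·35048 + 2·227137) = (5896813, 909898)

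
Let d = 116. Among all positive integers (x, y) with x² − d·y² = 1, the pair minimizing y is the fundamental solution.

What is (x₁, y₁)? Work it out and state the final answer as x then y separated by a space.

√116 → a₀=10, period (1,3,2,1,4,1,2,3,1,20); ℓ=10 even so k=9
a_0=10:  p_0=10·1+0=10,  q_0=10·0+1=1
…
a_3=2:  p_3=2·43+11=97,  q_3=2·4+1=9
…
a_7=2:  p_7=2·797+657=2251,  q_7=2·74+61=209
a_8=3:  p_8=3·2251+797=7550,  q_8=3·209+74=701
a_9=1:  p_9=1·7550+2251=9801,  q_9=1·701+209=910
→ (9801, 910).  Check: 9801²=96059601, 116·910²=96059600, difference 1.

9801 910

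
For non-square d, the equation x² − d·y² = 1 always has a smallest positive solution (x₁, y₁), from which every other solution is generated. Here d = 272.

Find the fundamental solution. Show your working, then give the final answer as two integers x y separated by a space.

√272 → a₀=16, period (2,32); ℓ=2 even so k=1
k=0  a_k=16  p_k/q_k = 16/1
k=1  a_k=2  p_k/q_k = 33/2
→ (33, 2).  Check: 33²=1089, 272·2²=1088, difference 1.

33 2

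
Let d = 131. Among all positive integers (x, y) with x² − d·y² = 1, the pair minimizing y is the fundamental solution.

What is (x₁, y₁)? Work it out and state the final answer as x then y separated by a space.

[11; 2,4,11,4,2,22] for √131; ℓ=6 ⇒ convergent index 5
step 0: (11, 1)  from 11·(1,0) + (0,1)
step 1: (23, 2)  from 2·(11,1) + (1,0)
…
step 3: (1156, 101)  from 11·(103,9) + (23,2)
step 4: (4727, 413)  from 4·(1156,101) + (103,9)
step 5: (10610, 927)  from 2·(4727,413) + (1156,101)
fundamental: x₁=10610, y₁=927  (since 112572100 − 131·859329 = 1)

10610 927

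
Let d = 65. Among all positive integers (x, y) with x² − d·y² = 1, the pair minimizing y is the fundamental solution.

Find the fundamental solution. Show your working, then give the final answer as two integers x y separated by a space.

√65 = [8; 16, …], period ℓ=1 (odd) → k=1
i=0: a=8 ⇒ p=8, q=1
i=1: a=16 ⇒ p=129, q=16
fundamental: x₁=129, y₁=16  (since 16641 − 65·256 = 1)

129 16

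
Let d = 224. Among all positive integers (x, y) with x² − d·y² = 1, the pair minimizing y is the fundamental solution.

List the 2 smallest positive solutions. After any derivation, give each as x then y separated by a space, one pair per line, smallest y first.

[14; 1,28] for √224; ℓ=2 ⇒ convergent index 1
k=0  a_k=14  p_k/q_k = 14/1
k=1  a_k=1  p_k/q_k = 15/1
→ (15, 1).  Check: 15²=225, 224·1²=224, difference 1.
k=2:  x_2 = 15·15+224·1·1 = 449,  y_2 = 15·1+1·15 = 30

15 1
449 30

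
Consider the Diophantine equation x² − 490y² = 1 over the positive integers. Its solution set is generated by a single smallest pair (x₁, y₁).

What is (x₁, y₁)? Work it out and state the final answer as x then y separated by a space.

1039681 46968

√490 = [22; 7,2,1,4,4,4,1,2,7,44, …], period ℓ=10 (even) → k=9
step 0: (22, 1)  from 22·(1,0) + (0,1)
…
step 3: (487, 22)  from 1·(332,15) + (155,7)
…
step 8: (141338, 6385)  from 2·(50315,2273) + (40708,1839)
step 9: (1039681, 46968)  from 7·(141338,6385) + (50315,2273)
(x₁, y₁) = (1039681, 46968);  1039681² − 490·46968² = 1 ✓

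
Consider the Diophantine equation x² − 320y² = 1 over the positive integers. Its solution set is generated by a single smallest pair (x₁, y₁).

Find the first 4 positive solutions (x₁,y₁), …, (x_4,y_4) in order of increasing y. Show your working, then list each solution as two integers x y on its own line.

d=320: √d = [17; 1,7,1,34] (ℓ=4, even), read p_3/q_3
step 0: (17, 1)  from 17·(1,0) + (0,1)
step 1: (18, 1)  from 1·(17,1) + (1,0)
step 2: (143, 8)  from 7·(18,1) + (17,1)
step 3: (161, 9)  from 1·(143,8) + (18,1)
→ (161, 9).  Check: 161²=25921, 320·9²=25920, difference 1.
(161+9√320)^2 = 51841 + 2898√320
(161+9√320)^3 = 16692641 + 933147√320
(161+9√320)^4 = 5374978561 + 300470436√320

161 9
51841 2898
16692641 933147
5374978561 300470436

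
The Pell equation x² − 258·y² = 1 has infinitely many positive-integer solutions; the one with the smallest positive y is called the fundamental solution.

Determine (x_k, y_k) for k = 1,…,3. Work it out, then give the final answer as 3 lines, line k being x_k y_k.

√258 → a₀=16, period (16,32); ℓ=2 even so k=1
i=0: a=16 ⇒ p=16, q=1
i=1: a=16 ⇒ p=257, q=16
fundamental: x₁=257, y₁=16  (since 66049 − 258·256 = 1)
(257+16√258)^2 = 132097 + 8224√258
(257+16√258)^3 = 67897601 + 4227120√258

257 16
132097 8224
67897601 4227120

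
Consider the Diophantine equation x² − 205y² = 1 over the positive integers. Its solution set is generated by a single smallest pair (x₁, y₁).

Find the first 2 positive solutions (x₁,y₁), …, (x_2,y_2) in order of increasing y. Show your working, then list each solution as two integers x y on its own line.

39689 2772
3150433441 220035816

√205 → a₀=14, period (3,6,1,4,1,6,3,28); ℓ=8 even so k=7
step 0: (14, 1)  from 14·(1,0) + (0,1)
step 1: (43, 3)  from 3·(14,1) + (1,0)
…
step 3: (315, 22)  from 1·(272,19) + (43,3)
…
step 5: (1847, 129)  from 1·(1532,107) + (315,22)
step 6: (12614, 881)  from 6·(1847,129) + (1532,107)
step 7: (39689, 2772)  from 3·(12614,881) + (1847,129)
fundamental: x₁=39689, y₁=2772  (since 1575216721 − 205·7683984 = 1)
(39689+2772√205)^2 = 3150433441 + 220035816√205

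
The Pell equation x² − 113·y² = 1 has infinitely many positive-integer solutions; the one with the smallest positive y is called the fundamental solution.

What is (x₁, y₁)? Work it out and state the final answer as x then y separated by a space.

1204353 113296

[10; 1,1,1,2,2,1,1,1,20] for √113; ℓ=9 ⇒ convergent index 17
i=0: a=10 ⇒ p=10, q=1
i=1: a=1 ⇒ p=11, q=1
…
i=3: a=1 ⇒ p=32, q=3
i=4: a=2 ⇒ p=85, q=8
i=5: a=2 ⇒ p=202, q=19
…
i=7: a=1 ⇒ p=489, q=46
i=8: a=1 ⇒ p=776, q=73
…
i=10: a=1 ⇒ p=16785, q=1579
i=11: a=1 ⇒ p=32794, q=3085
i=12: a=1 ⇒ p=49579, q=4664
i=13: a=2 ⇒ p=131952, q=12413
i=14: a=2 ⇒ p=313483, q=29490
i=15: a=1 ⇒ p=445435, q=41903
i=16: a=1 ⇒ p=758918, q=71393
i=17: a=1 ⇒ p=1204353, q=113296
→ (1204353, 113296).  Check: 1204353²=1450466148609, 113·113296²=1450466148608, difference 1.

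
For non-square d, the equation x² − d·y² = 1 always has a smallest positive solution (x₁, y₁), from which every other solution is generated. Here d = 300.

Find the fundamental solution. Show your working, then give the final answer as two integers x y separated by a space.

√300 = [17; 3,8,3,34, …], period ℓ=4 (even) → k=3
step 0: (17, 1)  from 17·(1,0) + (0,1)
step 1: (52, 3)  from 3·(17,1) + (1,0)
step 2: (433, 25)  from 8·(52,3) + (17,1)
step 3: (1351, 78)  from 3·(433,25) + (52,3)
fundamental: x₁=1351, y₁=78  (since 1825201 − 300·6084 = 1)

1351 78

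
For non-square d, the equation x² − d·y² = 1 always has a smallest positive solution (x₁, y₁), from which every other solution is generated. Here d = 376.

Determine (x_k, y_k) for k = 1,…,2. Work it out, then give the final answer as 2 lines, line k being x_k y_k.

d=376: √d = [19; 2,1,1,3,1,…,1,2,38] (ℓ=16, even), read p_15/q_15
i=0: a=19 ⇒ p=19, q=1
…
i=2: a=1 ⇒ p=58, q=3
…
i=5: a=1 ⇒ p=446, q=23
…
i=7: a=2 ⇒ p=2928, q=151
…
i=14: a=1 ⇒ p=837427, q=43187
i=15: a=2 ⇒ p=2143295, q=110532
(x₁, y₁) = (2143295, 110532);  2143295² − 376·110532² = 1 ✓
k=2:  x_2 = 2143295·2143295+376·110532·110532 = 9187426914049,  y_2 = 2143295·110532+110532·2143295 = 473805365880

2143295 110532
9187426914049 473805365880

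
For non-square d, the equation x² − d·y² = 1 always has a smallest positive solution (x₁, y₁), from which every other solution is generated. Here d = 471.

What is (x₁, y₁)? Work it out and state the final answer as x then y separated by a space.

√471 = [21; 1,2,2,1,3,…,2,1,42, …], period ℓ=14 (even) → k=13
a_0=21:  p_0=21·1+0=21,  q_0=21·0+1=1
a_1=1:  p_1=1·21+1=22,  q_1=1·1+0=1
a_2=2:  p_2=2·22+21=65,  q_2=2·1+1=3
…
a_4=1:  p_4=1·152+65=217,  q_4=1·7+3=10
a_5=3:  p_5=3·217+152=803,  q_5=3·10+7=37
a_6=4:  p_6=4·803+217=3429,  q_6=4·37+10=158
…
a_9=3:  p_9=3·198665+48809=644804,  q_9=3·9154+2249=29711
…
a_11=2:  p_11=2·843469+644804=2331742,  q_11=2·38865+29711=107441
a_12=2:  p_12=2·2331742+843469=5506953,  q_12=2·107441+38865=253747
a_13=1:  p_13=1·5506953+2331742=7838695,  q_13=1·253747+107441=361188
(x₁, y₁) = (7838695, 361188);  7838695² − 471·361188² = 1 ✓

7838695 361188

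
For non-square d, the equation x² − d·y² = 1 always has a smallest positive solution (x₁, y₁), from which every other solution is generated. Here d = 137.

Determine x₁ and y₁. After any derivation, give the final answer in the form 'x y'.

6083073 519712

√137 = [11; 1,2,2,1,1,2,2,1,22, …], period ℓ=9 (odd) → k=17
a_0=11:  p_0=11·1+0=11,  q_0=11·0+1=1
a_1=1:  p_1=1·11+1=12,  q_1=1·1+0=1
…
a_3=2:  p_3=2·35+12=82,  q_3=2·3+1=7
a_4=1:  p_4=1·82+35=117,  q_4=1·7+3=10
a_5=1:  p_5=1·117+82=199,  q_5=1·10+7=17
…
a_7=2:  p_7=2·515+199=1229,  q_7=2·44+17=105
a_8=1:  p_8=1·1229+515=1744,  q_8=1·105+44=149
a_9=22:  p_9=22·1744+1229=39597,  q_9=22·149+105=3383
…
a_11=2:  p_11=2·41341+39597=122279,  q_11=2·3532+3383=10447
a_12=2:  p_12=2·122279+41341=285899,  q_12=2·10447+3532=24426
a_13=1:  p_13=1·285899+122279=408178,  q_13=1·24426+10447=34873
a_14=1:  p_14=1·408178+285899=694077,  q_14=1·34873+24426=59299
a_15=2:  p_15=2·694077+408178=1796332,  q_15=2·59299+34873=153471
a_16=2:  p_16=2·1796332+694077=4286741,  q_16=2·153471+59299=366241
a_17=1:  p_17=1·4286741+1796332=6083073,  q_17=1·366241+153471=519712
fundamental: x₁=6083073, y₁=519712  (since 37003777123329 − 137·270100562944 = 1)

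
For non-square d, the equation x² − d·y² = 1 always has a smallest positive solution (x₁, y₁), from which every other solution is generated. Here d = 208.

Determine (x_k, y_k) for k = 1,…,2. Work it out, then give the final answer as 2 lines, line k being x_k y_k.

649 45
842401 58410

√208 = [14; 2,2,1,2,2,28, …], period ℓ=6 (even) → k=5
i=0: a=14 ⇒ p=14, q=1
…
i=3: a=1 ⇒ p=101, q=7
i=4: a=2 ⇒ p=274, q=19
i=5: a=2 ⇒ p=649, q=45
(x₁, y₁) = (649, 45);  649² − 208·45² = 1 ✓
n=2: (649,45)∘(649,45) = (649·649+208·45·45, 649·45+45·649) = (842401,58410)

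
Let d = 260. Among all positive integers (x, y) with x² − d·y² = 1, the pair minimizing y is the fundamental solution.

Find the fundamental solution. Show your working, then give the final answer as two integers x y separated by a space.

[16; 8,32] for √260; ℓ=2 ⇒ convergent index 1
i=0: a=16 ⇒ p=16, q=1
i=1: a=8 ⇒ p=129, q=8
→ (129, 8).  Check: 129²=16641, 260·8²=16640, difference 1.

129 8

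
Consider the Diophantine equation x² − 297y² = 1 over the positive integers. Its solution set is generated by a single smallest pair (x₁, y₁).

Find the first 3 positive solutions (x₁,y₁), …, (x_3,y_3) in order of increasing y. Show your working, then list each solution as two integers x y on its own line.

48599 2820
4723725601 274098360
459136680917399 26641812392460

[17; 4,3,1,1,2,1,1,3,4,34] for √297; ℓ=10 ⇒ convergent index 9
k=0  a_k=17  p_k/q_k = 17/1
k=1  a_k=4  p_k/q_k = 69/4
k=2  a_k=3  p_k/q_k = 224/13
…
k=4  a_k=1  p_k/q_k = 517/30
k=5  a_k=2  p_k/q_k = 1327/77
k=6  a_k=1  p_k/q_k = 1844/107
k=7  a_k=1  p_k/q_k = 3171/184
k=8  a_k=3  p_k/q_k = 11357/659
k=9  a_k=4  p_k/q_k = 48599/2820
fundamental: x₁=48599, y₁=2820  (since 2361862801 − 297·7952400 = 1)
(x_2, y_2) = (48599·48599 + 297·2820·2820, 48599·2820 + 2820·48599) = (4723725601, 274098360)
(x_3, y_3) = (48599·4723725601 + 297·2820·274098360, 48599·274098360 + 2820·4723725601) = (459136680917399, 26641812392460)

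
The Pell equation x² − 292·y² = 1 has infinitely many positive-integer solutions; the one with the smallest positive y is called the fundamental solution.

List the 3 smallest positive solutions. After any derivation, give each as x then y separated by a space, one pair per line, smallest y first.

2281249 133500
10408194000001 609093483000
47487364308614281249 2778987798000400500

d=292: √d = [17; 11,2,1,3,8,3,1,2,11,34] (ℓ=10, even), read p_9/q_9
k=0  a_k=17  p_k/q_k = 17/1
k=1  a_k=11  p_k/q_k = 188/11
…
k=4  a_k=3  p_k/q_k = 2136/125
k=5  a_k=8  p_k/q_k = 17669/1034
…
k=8  a_k=2  p_k/q_k = 200767/11749
k=9  a_k=11  p_k/q_k = 2281249/133500
fundamental: x₁=2281249, y₁=133500  (since 5204097000001 − 292·17822250000 = 1)
k=2:  x_2 = 2281249·2281249+292·133500·133500 = 10408194000001,  y_2 = 2281249·133500+133500·2281249 = 609093483000
k=3:  x_3 = 2281249·10408194000001+292·133500·609093483000 = 47487364308614281249,  y_3 = 2281249·609093483000+133500·10408194000001 = 2778987798000400500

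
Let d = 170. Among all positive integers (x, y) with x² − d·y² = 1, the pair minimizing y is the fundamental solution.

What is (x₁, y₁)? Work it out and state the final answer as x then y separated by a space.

339 26

√170 → a₀=13, period (26); ℓ=1 odd so k=1
i=0: a=13 ⇒ p=13, q=1
i=1: a=26 ⇒ p=339, q=26
→ (339, 26).  Check: 339²=114921, 170·26²=114920, difference 1.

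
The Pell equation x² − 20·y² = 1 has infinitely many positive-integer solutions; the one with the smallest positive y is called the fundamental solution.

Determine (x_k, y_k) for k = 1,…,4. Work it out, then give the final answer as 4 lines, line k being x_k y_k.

9 2
161 36
2889 646
51841 11592

√20 = [4; 2,8, …], period ℓ=2 (even) → k=1
step 0: (4, 1)  from 4·(1,0) + (0,1)
step 1: (9, 2)  from 2·(4,1) + (1,0)
fundamental: x₁=9, y₁=2  (since 81 − 20·4 = 1)
n=2: (9,2)∘(9,2) = (9·9+20·2·2, 9·2+2·9) = (161,36)
n=3: (161,36)∘(9,2) = (9·161+20·2·36, 9·36+2·161) = (2889,646)
n=4: (2889,646)∘(9,2) = (9·2889+20·2·646, 9·646+2·2889) = (51841,11592)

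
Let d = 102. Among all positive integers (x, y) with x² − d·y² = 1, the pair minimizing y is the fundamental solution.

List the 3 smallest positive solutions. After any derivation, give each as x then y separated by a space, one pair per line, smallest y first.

101 10
20401 2020
4120901 408030

√102 = [10; 10,20, …], period ℓ=2 (even) → k=1
step 0: (10, 1)  from 10·(1,0) + (0,1)
step 1: (101, 10)  from 10·(10,1) + (1,0)
(x₁, y₁) = (101, 10);  101² − 102·10² = 1 ✓
(101+10√102)^2 = 20401 + 2020√102
(101+10√102)^3 = 4120901 + 408030√102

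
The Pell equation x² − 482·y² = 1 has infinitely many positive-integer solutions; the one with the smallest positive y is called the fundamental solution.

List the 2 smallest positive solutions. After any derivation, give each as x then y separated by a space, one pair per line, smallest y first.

483 22
466577 21252

d=482: √d = [21; 1,20,1,42] (ℓ=4, even), read p_3/q_3
k=0  a_k=21  p_k/q_k = 21/1
…
k=2  a_k=20  p_k/q_k = 461/21
k=3  a_k=1  p_k/q_k = 483/22
fundamental: x₁=483, y₁=22  (since 233289 − 482·484 = 1)
(483+22√482)^2 = 466577 + 21252√482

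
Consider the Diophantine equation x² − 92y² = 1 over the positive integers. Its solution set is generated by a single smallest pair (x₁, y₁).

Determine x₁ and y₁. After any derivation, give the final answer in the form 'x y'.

1151 120

[9; 1,1,2,4,2,1,1,18] for √92; ℓ=8 ⇒ convergent index 7
i=0: a=9 ⇒ p=9, q=1
i=1: a=1 ⇒ p=10, q=1
i=2: a=1 ⇒ p=19, q=2
i=3: a=2 ⇒ p=48, q=5
…
i=5: a=2 ⇒ p=470, q=49
i=6: a=1 ⇒ p=681, q=71
i=7: a=1 ⇒ p=1151, q=120
fundamental: x₁=1151, y₁=120  (since 1324801 − 92·14400 = 1)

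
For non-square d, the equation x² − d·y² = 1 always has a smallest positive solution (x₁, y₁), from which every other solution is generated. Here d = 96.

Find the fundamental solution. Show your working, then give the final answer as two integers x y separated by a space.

49 5

√96 → a₀=9, period (1,3,1,18); ℓ=4 even so k=3
step 0: (9, 1)  from 9·(1,0) + (0,1)
step 1: (10, 1)  from 1·(9,1) + (1,0)
step 2: (39, 4)  from 3·(10,1) + (9,1)
step 3: (49, 5)  from 1·(39,4) + (10,1)
→ (49, 5).  Check: 49²=2401, 96·5²=2400, difference 1.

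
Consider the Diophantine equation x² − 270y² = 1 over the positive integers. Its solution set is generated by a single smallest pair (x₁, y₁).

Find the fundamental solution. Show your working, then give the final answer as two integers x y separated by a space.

5291 322

√270 → a₀=16, period (2,3,6,3,2,32); ℓ=6 even so k=5
step 0: (16, 1)  from 16·(1,0) + (0,1)
step 1: (33, 2)  from 2·(16,1) + (1,0)
step 2: (115, 7)  from 3·(33,2) + (16,1)
step 3: (723, 44)  from 6·(115,7) + (33,2)
step 4: (2284, 139)  from 3·(723,44) + (115,7)
step 5: (5291, 322)  from 2·(2284,139) + (723,44)
→ (5291, 322).  Check: 5291²=27994681, 270·322²=27994680, difference 1.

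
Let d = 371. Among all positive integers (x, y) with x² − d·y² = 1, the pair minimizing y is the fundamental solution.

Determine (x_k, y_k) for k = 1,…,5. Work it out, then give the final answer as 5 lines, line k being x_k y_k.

1695 88
5746049 298320
19479104415 1011304712
66034158220801 3428322675360
223855776889410975 11622012858165688

√371 → a₀=19, period (3,1,4,1,3,38); ℓ=6 even so k=5
k=0  a_k=19  p_k/q_k = 19/1
…
k=2  a_k=1  p_k/q_k = 77/4
k=3  a_k=4  p_k/q_k = 366/19
k=4  a_k=1  p_k/q_k = 443/23
k=5  a_k=3  p_k/q_k = 1695/88
(x₁, y₁) = (1695, 88);  1695² − 371·88² = 1 ✓
n=2: (1695,88)∘(1695,88) = (1695·1695+371·88·88, 1695·88+88·1695) = (5746049,298320)
n=3: (5746049,298320)∘(1695,88) = (1695·5746049+371·88·298320, 1695·298320+88·5746049) = (19479104415,1011304712)
n=4: (19479104415,1011304712)∘(1695,88) = (1695·19479104415+371·88·1011304712, 1695·1011304712+88·19479104415) = (66034158220801,3428322675360)
n=5: (66034158220801,3428322675360)∘(1695,88) = (1695·66034158220801+371·88·3428322675360, 1695·3428322675360+88·66034158220801) = (223855776889410975,11622012858165688)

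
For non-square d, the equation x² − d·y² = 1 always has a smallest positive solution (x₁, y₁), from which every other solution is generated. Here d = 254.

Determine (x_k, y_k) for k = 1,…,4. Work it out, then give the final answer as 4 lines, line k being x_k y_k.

√254 → a₀=15, period (1,14,1,30); ℓ=4 even so k=3
a_0=15:  p_0=15·1+0=15,  q_0=15·0+1=1
a_1=1:  p_1=1·15+1=16,  q_1=1·1+0=1
a_2=14:  p_2=14·16+15=239,  q_2=14·1+1=15
a_3=1:  p_3=1·239+16=255,  q_3=1·15+1=16
fundamental: x₁=255, y₁=16  (since 65025 − 254·256 = 1)
(x_2, y_2) = (255·255 + 254·16·16, 255·16 + 16·255) = (130049, 8160)
(x_3, y_3) = (255·130049 + 254·16·8160, 255·8160 + 16·130049) = (66324735, 4161584)
(x_4, y_4) = (255·66324735 + 254·16·4161584, 255·4161584 + 16·66324735) = (33825484801, 2122399680)

255 16
130049 8160
66324735 4161584
33825484801 2122399680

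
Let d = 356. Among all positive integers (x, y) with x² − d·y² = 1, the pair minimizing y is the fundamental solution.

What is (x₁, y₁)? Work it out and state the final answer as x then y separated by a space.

d=356: √d = [18; 1,6,1,1,2,…,6,1,36] (ℓ=14, even), read p_13/q_13
a_0=18:  p_0=18·1+0=18,  q_0=18·0+1=1
a_1=1:  p_1=1·18+1=19,  q_1=1·1+0=1
a_2=6:  p_2=6·19+18=132,  q_2=6·1+1=7
a_3=1:  p_3=1·132+19=151,  q_3=1·7+1=8
a_4=1:  p_4=1·151+132=283,  q_4=1·8+7=15
…
a_6=1:  p_6=1·717+283=1000,  q_6=1·38+15=53
a_7=8:  p_7=8·1000+717=8717,  q_7=8·53+38=462
…
a_9=2:  p_9=2·9717+8717=28151,  q_9=2·515+462=1492
…
a_11=1:  p_11=1·37868+28151=66019,  q_11=1·2007+1492=3499
a_12=6:  p_12=6·66019+37868=433982,  q_12=6·3499+2007=23001
a_13=1:  p_13=1·433982+66019=500001,  q_13=1·23001+3499=26500
→ (500001, 26500).  Check: 500001²=250001000001, 356·26500²=250001000000, difference 1.

500001 26500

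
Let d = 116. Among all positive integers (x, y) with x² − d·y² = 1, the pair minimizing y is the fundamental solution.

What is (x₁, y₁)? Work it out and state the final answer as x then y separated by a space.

√116 = [10; 1,3,2,1,4,1,2,3,1,20, …], period ℓ=10 (even) → k=9
a_0=10:  p_0=10·1+0=10,  q_0=10·0+1=1
…
a_3=2:  p_3=2·43+11=97,  q_3=2·4+1=9
a_4=1:  p_4=1·97+43=140,  q_4=1·9+4=13
a_5=4:  p_5=4·140+97=657,  q_5=4·13+9=61
…
a_8=3:  p_8=3·2251+797=7550,  q_8=3·209+74=701
a_9=1:  p_9=1·7550+2251=9801,  q_9=1·701+209=910
fundamental: x₁=9801, y₁=910  (since 96059601 − 116·828100 = 1)

9801 910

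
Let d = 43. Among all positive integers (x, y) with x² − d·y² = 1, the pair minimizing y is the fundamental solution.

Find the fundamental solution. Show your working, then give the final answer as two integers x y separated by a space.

3482 531

[6; 1,1,3,1,5,1,3,1,1,12] for √43; ℓ=10 ⇒ convergent index 9
k=0  a_k=6  p_k/q_k = 6/1
k=1  a_k=1  p_k/q_k = 7/1
k=2  a_k=1  p_k/q_k = 13/2
k=3  a_k=3  p_k/q_k = 46/7
k=4  a_k=1  p_k/q_k = 59/9
k=5  a_k=5  p_k/q_k = 341/52
k=6  a_k=1  p_k/q_k = 400/61
k=7  a_k=3  p_k/q_k = 1541/235
k=8  a_k=1  p_k/q_k = 1941/296
k=9  a_k=1  p_k/q_k = 3482/531
fundamental: x₁=3482, y₁=531  (since 12124324 − 43·281961 = 1)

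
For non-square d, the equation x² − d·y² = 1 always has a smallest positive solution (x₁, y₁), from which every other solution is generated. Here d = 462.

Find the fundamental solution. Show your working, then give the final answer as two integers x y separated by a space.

43 2

√462 → a₀=21, period (2,42); ℓ=2 even so k=1
k=0  a_k=21  p_k/q_k = 21/1
k=1  a_k=2  p_k/q_k = 43/2
→ (43, 2).  Check: 43²=1849, 462·2²=1848, difference 1.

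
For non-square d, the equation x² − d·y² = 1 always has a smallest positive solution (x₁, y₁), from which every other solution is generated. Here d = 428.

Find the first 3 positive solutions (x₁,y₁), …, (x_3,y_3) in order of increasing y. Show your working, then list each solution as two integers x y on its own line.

1850887 89466
6851565373537 331182912684
25362946559057703751 1225964295417811950

√428 → a₀=20, period (1,2,4,1,5,10,5,1,4,2,1,40); ℓ=12 even so k=11
a_0=20:  p_0=20·1+0=20,  q_0=20·0+1=1
…
a_4=1:  p_4=1·269+62=331,  q_4=1·13+3=16
a_5=5:  p_5=5·331+269=1924,  q_5=5·16+13=93
a_6=10:  p_6=10·1924+331=19571,  q_6=10·93+16=946
…
a_8=1:  p_8=1·99779+19571=119350,  q_8=1·4823+946=5769
a_9=4:  p_9=4·119350+99779=577179,  q_9=4·5769+4823=27899
a_10=2:  p_10=2·577179+119350=1273708,  q_10=2·27899+5769=61567
a_11=1:  p_11=1·1273708+577179=1850887,  q_11=1·61567+27899=89466
(x₁, y₁) = (1850887, 89466);  1850887² − 428·89466² = 1 ✓
(1850887+89466√428)^2 = 6851565373537 + 331182912684√428
(1850887+89466√428)^3 = 25362946559057703751 + 1225964295417811950√428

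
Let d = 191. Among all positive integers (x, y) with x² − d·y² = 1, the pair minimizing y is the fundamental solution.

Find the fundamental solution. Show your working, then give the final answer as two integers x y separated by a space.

8994000 650783

√191 = [13; 1,4,1,1,3,…,4,1,26, …], period ℓ=16 (even) → k=15
step 0: (13, 1)  from 13·(1,0) + (0,1)
…
step 3: (83, 6)  from 1·(69,5) + (14,1)
…
step 7: (2999, 217)  from 2·(1230,89) + (539,39)
step 8: (40217, 2910)  from 13·(2999,217) + (1230,89)
…
step 10: (207083, 14984)  from 2·(83433,6037) + (40217,2910)
…
step 12: (911765, 65973)  from 1·(704682,50989) + (207083,14984)
…
step 14: (7377553, 533821)  from 4·(1616447,116962) + (911765,65973)
step 15: (8994000, 650783)  from 1·(7377553,533821) + (1616447,116962)
→ (8994000, 650783).  Check: 8994000²=80892036000000, 191·650783²=80892035999999, difference 1.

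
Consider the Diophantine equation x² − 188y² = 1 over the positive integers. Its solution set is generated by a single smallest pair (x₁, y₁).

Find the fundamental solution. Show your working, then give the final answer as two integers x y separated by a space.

4607 336

√188 → a₀=13, period (1,2,2,6,2,2,1,26); ℓ=8 even so k=7
k=0  a_k=13  p_k/q_k = 13/1
…
k=2  a_k=2  p_k/q_k = 41/3
k=3  a_k=2  p_k/q_k = 96/7
…
k=5  a_k=2  p_k/q_k = 1330/97
k=6  a_k=2  p_k/q_k = 3277/239
k=7  a_k=1  p_k/q_k = 4607/336
fundamental: x₁=4607, y₁=336  (since 21224449 − 188·112896 = 1)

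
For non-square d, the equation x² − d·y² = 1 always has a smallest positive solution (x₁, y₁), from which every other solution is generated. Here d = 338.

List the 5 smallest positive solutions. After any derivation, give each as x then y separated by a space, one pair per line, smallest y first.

114243 6214
26102926097 1419812004
5964153172084899 324407165539730
1362725501650887306817 74122495624090936776
311363698964240484013304163 16935952534841634614661406

[18; 2,1,1,2,36] for √338; ℓ=5 ⇒ convergent index 9
a_0=18:  p_0=18·1+0=18,  q_0=18·0+1=1
…
a_8=1:  p_8=1·26327+17631=43958,  q_8=1·1432+959=2391
a_9=2:  p_9=2·43958+26327=114243,  q_9=2·2391+1432=6214
fundamental: x₁=114243, y₁=6214  (since 13051463049 − 338·38613796 = 1)
(114243+6214√338)^2 = 26102926097 + 1419812004√338
(114243+6214√338)^3 = 5964153172084899 + 324407165539730√338
(114243+6214√338)^4 = 1362725501650887306817 + 74122495624090936776√338
(114243+6214√338)^5 = 311363698964240484013304163 + 16935952534841634614661406√338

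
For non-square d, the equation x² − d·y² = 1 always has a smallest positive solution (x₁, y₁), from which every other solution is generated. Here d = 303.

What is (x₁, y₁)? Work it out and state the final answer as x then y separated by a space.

2524 145

[17; 2,2,5,2,2,34] for √303; ℓ=6 ⇒ convergent index 5
step 0: (17, 1)  from 17·(1,0) + (0,1)
…
step 3: (470, 27)  from 5·(87,5) + (35,2)
step 4: (1027, 59)  from 2·(470,27) + (87,5)
step 5: (2524, 145)  from 2·(1027,59) + (470,27)
→ (2524, 145).  Check: 2524²=6370576, 303·145²=6370575, difference 1.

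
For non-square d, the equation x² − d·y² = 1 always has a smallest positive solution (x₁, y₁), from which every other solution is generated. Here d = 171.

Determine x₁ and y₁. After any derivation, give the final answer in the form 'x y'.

170 13

d=171: √d = [13; 13,26] (ℓ=2, even), read p_1/q_1
k=0  a_k=13  p_k/q_k = 13/1
k=1  a_k=13  p_k/q_k = 170/13
(x₁, y₁) = (170, 13);  170² − 171·13² = 1 ✓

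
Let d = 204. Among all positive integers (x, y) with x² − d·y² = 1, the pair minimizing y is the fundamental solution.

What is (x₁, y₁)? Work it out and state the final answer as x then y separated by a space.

4999 350

√204 → a₀=14, period (3,1,1,6,1,1,3,28); ℓ=8 even so k=7
step 0: (14, 1)  from 14·(1,0) + (0,1)
step 1: (43, 3)  from 3·(14,1) + (1,0)
step 2: (57, 4)  from 1·(43,3) + (14,1)
step 3: (100, 7)  from 1·(57,4) + (43,3)
step 4: (657, 46)  from 6·(100,7) + (57,4)
step 5: (757, 53)  from 1·(657,46) + (100,7)
step 6: (1414, 99)  from 1·(757,53) + (657,46)
step 7: (4999, 350)  from 3·(1414,99) + (757,53)
(x₁, y₁) = (4999, 350);  4999² − 204·350² = 1 ✓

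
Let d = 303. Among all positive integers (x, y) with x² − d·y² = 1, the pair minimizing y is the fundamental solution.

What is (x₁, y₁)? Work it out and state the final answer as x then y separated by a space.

√303 = [17; 2,2,5,2,2,34, …], period ℓ=6 (even) → k=5
a_0=17:  p_0=17·1+0=17,  q_0=17·0+1=1
a_1=2:  p_1=2·17+1=35,  q_1=2·1+0=2
a_2=2:  p_2=2·35+17=87,  q_2=2·2+1=5
…
a_4=2:  p_4=2·470+87=1027,  q_4=2·27+5=59
a_5=2:  p_5=2·1027+470=2524,  q_5=2·59+27=145
fundamental: x₁=2524, y₁=145  (since 6370576 − 303·21025 = 1)

2524 145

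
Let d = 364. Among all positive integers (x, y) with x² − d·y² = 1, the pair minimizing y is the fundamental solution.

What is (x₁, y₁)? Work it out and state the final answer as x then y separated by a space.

4954951 259710

√364 = [19; 12,1,2,3,1,8,1,3,2,1,12,38, …], period ℓ=12 (even) → k=11
i=0: a=19 ⇒ p=19, q=1
i=1: a=12 ⇒ p=229, q=12
…
i=3: a=2 ⇒ p=725, q=38
i=4: a=3 ⇒ p=2423, q=127
…
i=6: a=8 ⇒ p=27607, q=1447
i=7: a=1 ⇒ p=30755, q=1612
i=8: a=3 ⇒ p=119872, q=6283
…
i=10: a=1 ⇒ p=390371, q=20461
i=11: a=12 ⇒ p=4954951, q=259710
→ (4954951, 259710).  Check: 4954951²=24551539412401, 364·259710²=24551539412400, difference 1.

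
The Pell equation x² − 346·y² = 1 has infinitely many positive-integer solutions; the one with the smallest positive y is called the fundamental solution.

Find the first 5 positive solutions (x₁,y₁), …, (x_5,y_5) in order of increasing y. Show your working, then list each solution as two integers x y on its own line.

17299 930
598510801 32176140
20707276675699 1113230090790
716430357827323201 38515534648976280
24787057499402451432499 1332560466672051244650

√346 = [18; 1,1,1,1,36, …], period ℓ=5 (odd) → k=9
i=0: a=18 ⇒ p=18, q=1
…
i=3: a=1 ⇒ p=56, q=3
…
i=5: a=36 ⇒ p=3404, q=183
…
i=7: a=1 ⇒ p=6901, q=371
i=8: a=1 ⇒ p=10398, q=559
i=9: a=1 ⇒ p=17299, q=930
→ (17299, 930).  Check: 17299²=299255401, 346·930²=299255400, difference 1.
n=2: (17299,930)∘(17299,930) = (17299·17299+346·930·930, 17299·930+930·17299) = (598510801,32176140)
n=3: (598510801,32176140)∘(17299,930) = (17299·598510801+346·930·32176140, 17299·32176140+930·598510801) = (20707276675699,1113230090790)
n=4: (20707276675699,1113230090790)∘(17299,930) = (17299·20707276675699+346·930·1113230090790, 17299·1113230090790+930·20707276675699) = (716430357827323201,38515534648976280)
n=5: (716430357827323201,38515534648976280)∘(17299,930) = (17299·716430357827323201+346·930·38515534648976280, 17299·38515534648976280+930·716430357827323201) = (24787057499402451432499,1332560466672051244650)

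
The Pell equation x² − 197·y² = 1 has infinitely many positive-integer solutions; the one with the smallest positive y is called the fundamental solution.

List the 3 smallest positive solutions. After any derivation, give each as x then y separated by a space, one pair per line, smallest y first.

393 28
308897 22008
242792649 17298260

d=197: √d = [14; 28] (ℓ=1, odd), read p_1/q_1
i=0: a=14 ⇒ p=14, q=1
i=1: a=28 ⇒ p=393, q=28
(x₁, y₁) = (393, 28);  393² − 197·28² = 1 ✓
k=2:  x_2 = 393·393+197·28·28 = 308897,  y_2 = 393·28+28·393 = 22008
k=3:  x_3 = 393·308897+197·28·22008 = 242792649,  y_3 = 393·22008+28·308897 = 17298260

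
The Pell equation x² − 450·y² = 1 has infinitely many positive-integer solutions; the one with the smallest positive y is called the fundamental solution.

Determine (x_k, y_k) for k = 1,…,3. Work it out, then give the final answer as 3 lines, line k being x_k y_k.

√450 = [21; 4,1,2,4,2,1,4,42, …], period ℓ=8 (even) → k=7
k=0  a_k=21  p_k/q_k = 21/1
k=1  a_k=4  p_k/q_k = 85/4
…
k=5  a_k=2  p_k/q_k = 2885/136
k=6  a_k=1  p_k/q_k = 4179/197
k=7  a_k=4  p_k/q_k = 19601/924
(x₁, y₁) = (19601, 924);  19601² − 450·924² = 1 ✓
n=2: (19601,924)∘(19601,924) = (19601·19601+450·924·924, 19601·924+924·19601) = (768398401,36222648)
n=3: (768398401,36222648)∘(19601,924) = (19601·768398401+450·924·36222648, 19601·36222648+924·768398401) = (30122754096401,1420000245972)

19601 924
768398401 36222648
30122754096401 1420000245972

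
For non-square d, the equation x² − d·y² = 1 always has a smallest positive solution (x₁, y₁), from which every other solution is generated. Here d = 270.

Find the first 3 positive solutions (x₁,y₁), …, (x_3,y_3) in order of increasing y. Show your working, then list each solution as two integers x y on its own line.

5291 322
55989361 3407404
592479412811 36057148806

√270 = [16; 2,3,6,3,2,32, …], period ℓ=6 (even) → k=5
a_0=16:  p_0=16·1+0=16,  q_0=16·0+1=1
…
a_3=6:  p_3=6·115+33=723,  q_3=6·7+2=44
a_4=3:  p_4=3·723+115=2284,  q_4=3·44+7=139
a_5=2:  p_5=2·2284+723=5291,  q_5=2·139+44=322
fundamental: x₁=5291, y₁=322  (since 27994681 − 270·103684 = 1)
(5291+322√270)^2 = 55989361 + 3407404√270
(5291+322√270)^3 = 592479412811 + 36057148806√270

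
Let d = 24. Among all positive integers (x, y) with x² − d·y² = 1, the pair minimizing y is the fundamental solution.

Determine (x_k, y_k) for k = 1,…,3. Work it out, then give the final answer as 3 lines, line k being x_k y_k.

5 1
49 10
485 99

√24 = [4; 1,8, …], period ℓ=2 (even) → k=1
a_0=4:  p_0=4·1+0=4,  q_0=4·0+1=1
a_1=1:  p_1=1·4+1=5,  q_1=1·1+0=1
fundamental: x₁=5, y₁=1  (since 25 − 24·1 = 1)
(x_2, y_2) = (5·5 + 24·1·1, 5·1 + 1·5) = (49, 10)
(x_3, y_3) = (5·49 + 24·1·10, 5·10 + 1·49) = (485, 99)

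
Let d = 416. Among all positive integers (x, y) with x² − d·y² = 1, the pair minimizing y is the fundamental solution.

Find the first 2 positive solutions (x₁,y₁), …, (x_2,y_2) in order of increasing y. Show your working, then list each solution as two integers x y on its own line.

5201 255
54100801 2652510

√416 → a₀=20, period (2,1,1,9,1,1,2,40); ℓ=8 even so k=7
step 0: (20, 1)  from 20·(1,0) + (0,1)
step 1: (41, 2)  from 2·(20,1) + (1,0)
step 2: (61, 3)  from 1·(41,2) + (20,1)
…
step 4: (979, 48)  from 9·(102,5) + (61,3)
step 5: (1081, 53)  from 1·(979,48) + (102,5)
step 6: (2060, 101)  from 1·(1081,53) + (979,48)
step 7: (5201, 255)  from 2·(2060,101) + (1081,53)
→ (5201, 255).  Check: 5201²=27050401, 416·255²=27050400, difference 1.
(x_2, y_2) = (5201·5201 + 416·255·255, 5201·255 + 255·5201) = (54100801, 2652510)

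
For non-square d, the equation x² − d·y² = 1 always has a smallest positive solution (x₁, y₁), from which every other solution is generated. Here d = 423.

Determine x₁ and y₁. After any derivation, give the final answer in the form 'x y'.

4607 224

√423 = [20; 1,1,3,4,3,1,1,40, …], period ℓ=8 (even) → k=7
a_0=20:  p_0=20·1+0=20,  q_0=20·0+1=1
…
a_3=3:  p_3=3·41+21=144,  q_3=3·2+1=7
…
a_6=1:  p_6=1·1995+617=2612,  q_6=1·97+30=127
a_7=1:  p_7=1·2612+1995=4607,  q_7=1·127+97=224
(x₁, y₁) = (4607, 224);  4607² − 423·224² = 1 ✓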